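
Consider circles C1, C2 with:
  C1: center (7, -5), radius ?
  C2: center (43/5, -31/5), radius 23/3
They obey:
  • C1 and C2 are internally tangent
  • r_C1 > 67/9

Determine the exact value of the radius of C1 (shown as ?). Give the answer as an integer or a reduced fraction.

29/3

1. [int C1,C2]  r_C1² − (46/3)r_C1 + 493/9 = 0  ⇒  r_C1 = 17/3 or 29/3
2. given r_C1 > 67/9: keep 29/3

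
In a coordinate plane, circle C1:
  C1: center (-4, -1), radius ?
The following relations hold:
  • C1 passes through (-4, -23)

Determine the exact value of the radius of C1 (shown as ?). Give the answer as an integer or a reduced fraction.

22

1. [C1∋P]  r_C1² − 484 = 0  ⇒  r_C1 = 22 (r>0 drops 1)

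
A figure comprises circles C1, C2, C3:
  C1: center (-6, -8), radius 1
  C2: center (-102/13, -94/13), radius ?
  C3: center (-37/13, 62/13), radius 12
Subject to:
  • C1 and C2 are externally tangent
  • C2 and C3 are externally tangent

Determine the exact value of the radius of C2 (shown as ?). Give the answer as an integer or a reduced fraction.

1. [ext C1·C2]  r_C2² + 2r_C2 − 3 = 0  ⇒  r_C2 = 1 (r>0 drops 1)
2. [ext C2·C3]  r_C2² + 24r_C2 − 25 = 0  ⇒  r_C2 = 1 (r>0 drops 1)

1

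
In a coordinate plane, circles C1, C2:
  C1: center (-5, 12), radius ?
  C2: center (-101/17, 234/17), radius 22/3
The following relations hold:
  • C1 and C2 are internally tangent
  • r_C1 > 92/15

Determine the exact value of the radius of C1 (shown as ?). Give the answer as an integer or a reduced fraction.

1. [int C1,C2]  r_C1² − (44/3)r_C1 + 448/9 = 0  ⇒  r_C1 = 16/3 or 28/3
2. given r_C1 > 92/15: keep 28/3

28/3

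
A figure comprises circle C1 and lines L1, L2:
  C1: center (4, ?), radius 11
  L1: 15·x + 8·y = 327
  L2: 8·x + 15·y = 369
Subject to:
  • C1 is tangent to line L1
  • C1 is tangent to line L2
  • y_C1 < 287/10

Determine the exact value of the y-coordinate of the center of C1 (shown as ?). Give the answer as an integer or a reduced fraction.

1. [C1‖L1]  y_C1² − (267/4)y_C1 + 1135/2 = 0  ⇒  y_C1 = 10 or 227/4
2. [C1‖L2]  y_C1² − (674/15)y_C1 + 1048/3 = 0  ⇒  y_C1 = 10 or 524/15

10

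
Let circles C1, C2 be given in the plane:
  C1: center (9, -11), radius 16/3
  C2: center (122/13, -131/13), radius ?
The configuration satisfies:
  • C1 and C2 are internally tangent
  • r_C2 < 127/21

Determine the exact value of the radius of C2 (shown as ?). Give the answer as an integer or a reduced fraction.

13/3

1. [int C1,C2]  r_C2² − (32/3)r_C2 + 247/9 = 0  ⇒  r_C2 = 13/3 or 19/3
2. given r_C2 < 127/21: keep 13/3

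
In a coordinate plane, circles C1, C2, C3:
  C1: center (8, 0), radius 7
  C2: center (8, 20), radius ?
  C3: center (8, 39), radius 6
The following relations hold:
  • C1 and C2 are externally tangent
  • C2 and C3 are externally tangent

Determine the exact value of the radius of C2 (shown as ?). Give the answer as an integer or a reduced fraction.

1. [ext C1·C2]  r_C2² + 14r_C2 − 351 = 0  ⇒  r_C2 = 13 (r>0 drops 1)
2. [ext C2·C3]  r_C2² + 12r_C2 − 325 = 0  ⇒  r_C2 = 13 (r>0 drops 1)

13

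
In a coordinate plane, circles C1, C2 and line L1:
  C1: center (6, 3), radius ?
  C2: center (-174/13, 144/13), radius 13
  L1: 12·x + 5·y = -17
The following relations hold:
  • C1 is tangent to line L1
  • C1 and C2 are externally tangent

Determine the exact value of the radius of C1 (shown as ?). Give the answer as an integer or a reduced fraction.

8

1. [C1‖L1]  r_C1² − 64 = 0  ⇒  r_C1 = 8 (r>0 drops 1)
2. [ext C1·C2]  r_C1² + 26r_C1 − 272 = 0  ⇒  r_C1 = 8 (r>0 drops 1)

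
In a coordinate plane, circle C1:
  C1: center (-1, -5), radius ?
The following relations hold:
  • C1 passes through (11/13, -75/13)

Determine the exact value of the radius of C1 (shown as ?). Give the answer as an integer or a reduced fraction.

2

1. [C1∋P]  r_C1² − 4 = 0  ⇒  r_C1 = 2 (r>0 drops 1)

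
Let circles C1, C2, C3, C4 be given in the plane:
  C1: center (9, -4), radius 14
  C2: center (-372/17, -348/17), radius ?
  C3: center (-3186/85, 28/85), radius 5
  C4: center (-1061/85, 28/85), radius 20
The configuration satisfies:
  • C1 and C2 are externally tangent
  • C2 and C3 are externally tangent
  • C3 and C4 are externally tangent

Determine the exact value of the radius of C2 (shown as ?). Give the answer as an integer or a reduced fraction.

1. [ext C1·C2]  r_C2² + 28r_C2 − 1029 = 0  ⇒  r_C2 = 21 (r>0 drops 1)
2. [ext C2·C3]  r_C2² + 10r_C2 − 651 = 0  ⇒  r_C2 = 21 (r>0 drops 1)

21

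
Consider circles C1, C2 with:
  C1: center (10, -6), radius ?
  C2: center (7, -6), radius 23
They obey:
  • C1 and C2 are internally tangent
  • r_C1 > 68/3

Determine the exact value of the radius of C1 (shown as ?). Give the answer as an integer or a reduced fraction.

26

1. [int C1,C2]  r_C1² − 46r_C1 + 520 = 0  ⇒  r_C1 = 20 or 26
2. given r_C1 > 68/3: keep 26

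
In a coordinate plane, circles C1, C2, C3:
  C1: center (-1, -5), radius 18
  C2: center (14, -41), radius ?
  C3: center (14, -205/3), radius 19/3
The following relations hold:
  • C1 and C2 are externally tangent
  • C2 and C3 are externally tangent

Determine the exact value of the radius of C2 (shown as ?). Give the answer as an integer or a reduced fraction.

1. [ext C1·C2]  r_C2² + 36r_C2 − 1197 = 0  ⇒  r_C2 = 21 (r>0 drops 1)
2. [ext C2·C3]  r_C2² + (38/3)r_C2 − 707 = 0  ⇒  r_C2 = 21 (r>0 drops 1)

21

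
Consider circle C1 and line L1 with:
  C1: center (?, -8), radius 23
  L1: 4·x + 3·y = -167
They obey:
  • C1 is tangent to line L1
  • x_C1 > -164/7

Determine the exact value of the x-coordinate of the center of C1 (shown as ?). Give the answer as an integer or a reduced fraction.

1. [C1‖L1]  x_C1² + (143/2)x_C1 + 903/2 = 0  ⇒  x_C1 = -129/2 or -7
2. given x_C1 > -164/7: keep -7

-7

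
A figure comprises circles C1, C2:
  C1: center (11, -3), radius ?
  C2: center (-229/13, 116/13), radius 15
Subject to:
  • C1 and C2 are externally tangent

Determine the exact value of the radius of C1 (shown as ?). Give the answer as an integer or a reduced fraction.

16

1. [ext C1·C2]  r_C1² + 30r_C1 − 736 = 0  ⇒  r_C1 = 16 (r>0 drops 1)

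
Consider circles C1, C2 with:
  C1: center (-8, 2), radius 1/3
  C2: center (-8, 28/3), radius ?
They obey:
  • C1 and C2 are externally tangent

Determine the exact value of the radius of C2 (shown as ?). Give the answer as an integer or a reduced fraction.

7

1. [ext C1·C2]  r_C2² + (2/3)r_C2 − 161/3 = 0  ⇒  r_C2 = 7 (r>0 drops 1)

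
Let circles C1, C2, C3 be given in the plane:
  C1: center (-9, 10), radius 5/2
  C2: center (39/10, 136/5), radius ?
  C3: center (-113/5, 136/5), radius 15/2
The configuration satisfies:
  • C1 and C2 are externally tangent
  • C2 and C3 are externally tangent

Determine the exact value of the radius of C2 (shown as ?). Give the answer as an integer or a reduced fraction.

19

1. [ext C1·C2]  r_C2² + 5r_C2 − 456 = 0  ⇒  r_C2 = 19 (r>0 drops 1)
2. [ext C2·C3]  r_C2² + 15r_C2 − 646 = 0  ⇒  r_C2 = 19 (r>0 drops 1)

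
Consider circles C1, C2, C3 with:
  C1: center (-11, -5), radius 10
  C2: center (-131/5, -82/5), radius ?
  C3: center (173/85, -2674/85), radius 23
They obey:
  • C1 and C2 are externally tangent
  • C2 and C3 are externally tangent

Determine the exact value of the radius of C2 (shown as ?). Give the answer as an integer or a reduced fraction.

9

1. [ext C1·C2]  r_C2² + 20r_C2 − 261 = 0  ⇒  r_C2 = 9 (r>0 drops 1)
2. [ext C2·C3]  r_C2² + 46r_C2 − 495 = 0  ⇒  r_C2 = 9 (r>0 drops 1)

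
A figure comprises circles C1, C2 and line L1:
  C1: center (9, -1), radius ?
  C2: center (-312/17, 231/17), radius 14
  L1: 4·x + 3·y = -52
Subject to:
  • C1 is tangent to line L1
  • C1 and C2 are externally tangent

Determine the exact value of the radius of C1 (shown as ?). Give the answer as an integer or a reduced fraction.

1. [C1‖L1]  r_C1² − 289 = 0  ⇒  r_C1 = 17 (r>0 drops 1)
2. [ext C1·C2]  r_C1² + 28r_C1 − 765 = 0  ⇒  r_C1 = 17 (r>0 drops 1)

17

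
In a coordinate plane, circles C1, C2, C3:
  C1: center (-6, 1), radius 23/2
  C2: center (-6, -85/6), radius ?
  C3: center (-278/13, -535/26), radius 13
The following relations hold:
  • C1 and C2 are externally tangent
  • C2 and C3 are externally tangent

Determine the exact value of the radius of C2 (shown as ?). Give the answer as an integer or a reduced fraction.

11/3

1. [ext C1·C2]  r_C2² + 23r_C2 − 880/9 = 0  ⇒  r_C2 = 11/3 (r>0 drops 1)
2. [ext C2·C3]  r_C2² + 26r_C2 − 979/9 = 0  ⇒  r_C2 = 11/3 (r>0 drops 1)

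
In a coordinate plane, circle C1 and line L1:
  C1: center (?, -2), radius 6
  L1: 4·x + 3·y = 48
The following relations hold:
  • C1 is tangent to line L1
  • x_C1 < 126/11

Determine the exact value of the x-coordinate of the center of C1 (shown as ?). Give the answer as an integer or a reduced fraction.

6

1. [C1‖L1]  x_C1² − 27x_C1 + 126 = 0  ⇒  x_C1 = 6 or 21
2. given x_C1 < 126/11: keep 6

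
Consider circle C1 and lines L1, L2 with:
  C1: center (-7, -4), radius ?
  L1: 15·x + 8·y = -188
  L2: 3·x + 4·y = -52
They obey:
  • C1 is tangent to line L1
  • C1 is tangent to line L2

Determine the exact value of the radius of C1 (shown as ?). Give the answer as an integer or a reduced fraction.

3

1. [C1‖L1]  r_C1² − 9 = 0  ⇒  r_C1 = 3 (r>0 drops 1)
2. [C1‖L2]  r_C1² − 9 = 0  ⇒  r_C1 = 3 (r>0 drops 1)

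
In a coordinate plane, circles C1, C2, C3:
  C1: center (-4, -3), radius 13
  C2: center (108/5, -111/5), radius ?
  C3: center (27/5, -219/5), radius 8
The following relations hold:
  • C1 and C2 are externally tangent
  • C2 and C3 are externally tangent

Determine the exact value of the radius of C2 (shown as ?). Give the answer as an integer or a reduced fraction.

1. [ext C1·C2]  r_C2² + 26r_C2 − 855 = 0  ⇒  r_C2 = 19 (r>0 drops 1)
2. [ext C2·C3]  r_C2² + 16r_C2 − 665 = 0  ⇒  r_C2 = 19 (r>0 drops 1)

19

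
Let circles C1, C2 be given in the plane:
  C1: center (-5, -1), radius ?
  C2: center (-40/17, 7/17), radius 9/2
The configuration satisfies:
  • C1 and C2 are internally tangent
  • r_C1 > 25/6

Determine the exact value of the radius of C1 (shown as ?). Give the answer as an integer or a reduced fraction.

15/2

1. [int C1,C2]  r_C1² − 9r_C1 + 45/4 = 0  ⇒  r_C1 = 3/2 or 15/2
2. given r_C1 > 25/6: keep 15/2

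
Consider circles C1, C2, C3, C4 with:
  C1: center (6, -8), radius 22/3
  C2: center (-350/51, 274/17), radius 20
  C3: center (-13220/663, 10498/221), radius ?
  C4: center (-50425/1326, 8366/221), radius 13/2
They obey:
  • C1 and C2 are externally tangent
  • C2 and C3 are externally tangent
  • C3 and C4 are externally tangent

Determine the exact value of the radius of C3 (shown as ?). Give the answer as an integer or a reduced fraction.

1. [ext C2·C3]  r_C3² + 40r_C3 − 756 = 0  ⇒  r_C3 = 14 (r>0 drops 1)
2. [ext C3·C4]  r_C3² + 13r_C3 − 378 = 0  ⇒  r_C3 = 14 (r>0 drops 1)

14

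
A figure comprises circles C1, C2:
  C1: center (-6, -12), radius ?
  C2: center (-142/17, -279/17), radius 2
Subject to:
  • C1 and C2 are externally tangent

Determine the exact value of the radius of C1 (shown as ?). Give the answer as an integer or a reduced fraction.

3

1. [ext C1·C2]  r_C1² + 4r_C1 − 21 = 0  ⇒  r_C1 = 3 (r>0 drops 1)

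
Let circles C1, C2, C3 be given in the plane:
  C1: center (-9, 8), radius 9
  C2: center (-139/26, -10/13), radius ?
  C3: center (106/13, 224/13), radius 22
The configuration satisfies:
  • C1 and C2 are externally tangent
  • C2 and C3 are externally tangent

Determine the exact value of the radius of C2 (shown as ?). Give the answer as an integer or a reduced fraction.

1/2

1. [ext C1·C2]  r_C2² + 18r_C2 − 37/4 = 0  ⇒  r_C2 = 1/2 (r>0 drops 1)
2. [ext C2·C3]  r_C2² + 44r_C2 − 89/4 = 0  ⇒  r_C2 = 1/2 (r>0 drops 1)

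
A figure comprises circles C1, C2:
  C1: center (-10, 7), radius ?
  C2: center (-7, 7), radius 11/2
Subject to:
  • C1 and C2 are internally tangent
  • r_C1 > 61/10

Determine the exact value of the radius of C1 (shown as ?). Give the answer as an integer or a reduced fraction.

17/2

1. [int C1,C2]  r_C1² − 11r_C1 + 85/4 = 0  ⇒  r_C1 = 5/2 or 17/2
2. given r_C1 > 61/10: keep 17/2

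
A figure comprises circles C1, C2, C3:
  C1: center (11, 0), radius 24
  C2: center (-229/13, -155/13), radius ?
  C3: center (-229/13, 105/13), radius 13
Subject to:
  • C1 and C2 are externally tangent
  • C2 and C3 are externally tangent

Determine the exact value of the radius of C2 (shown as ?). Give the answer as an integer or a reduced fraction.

7

1. [ext C1·C2]  r_C2² + 48r_C2 − 385 = 0  ⇒  r_C2 = 7 (r>0 drops 1)
2. [ext C2·C3]  r_C2² + 26r_C2 − 231 = 0  ⇒  r_C2 = 7 (r>0 drops 1)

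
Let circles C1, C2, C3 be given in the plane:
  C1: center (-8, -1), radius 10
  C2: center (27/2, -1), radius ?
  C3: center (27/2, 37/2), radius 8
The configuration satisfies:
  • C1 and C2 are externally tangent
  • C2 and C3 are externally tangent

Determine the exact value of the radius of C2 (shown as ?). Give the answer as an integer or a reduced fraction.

1. [ext C1·C2]  r_C2² + 20r_C2 − 1449/4 = 0  ⇒  r_C2 = 23/2 (r>0 drops 1)
2. [ext C2·C3]  r_C2² + 16r_C2 − 1265/4 = 0  ⇒  r_C2 = 23/2 (r>0 drops 1)

23/2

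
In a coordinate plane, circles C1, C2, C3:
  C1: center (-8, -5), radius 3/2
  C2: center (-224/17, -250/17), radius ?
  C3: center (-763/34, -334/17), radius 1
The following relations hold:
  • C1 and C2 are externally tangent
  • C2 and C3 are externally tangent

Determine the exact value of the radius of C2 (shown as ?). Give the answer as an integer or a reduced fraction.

19/2

1. [ext C1·C2]  r_C2² + 3r_C2 − 475/4 = 0  ⇒  r_C2 = 19/2 (r>0 drops 1)
2. [ext C2·C3]  r_C2² + 2r_C2 − 437/4 = 0  ⇒  r_C2 = 19/2 (r>0 drops 1)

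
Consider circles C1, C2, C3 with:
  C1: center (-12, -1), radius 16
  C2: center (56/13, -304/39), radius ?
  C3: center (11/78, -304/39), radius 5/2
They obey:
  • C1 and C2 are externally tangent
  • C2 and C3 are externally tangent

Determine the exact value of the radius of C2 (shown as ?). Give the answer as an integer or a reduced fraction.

5/3

1. [ext C1·C2]  r_C2² + 32r_C2 − 505/9 = 0  ⇒  r_C2 = 5/3 (r>0 drops 1)
2. [ext C2·C3]  r_C2² + 5r_C2 − 100/9 = 0  ⇒  r_C2 = 5/3 (r>0 drops 1)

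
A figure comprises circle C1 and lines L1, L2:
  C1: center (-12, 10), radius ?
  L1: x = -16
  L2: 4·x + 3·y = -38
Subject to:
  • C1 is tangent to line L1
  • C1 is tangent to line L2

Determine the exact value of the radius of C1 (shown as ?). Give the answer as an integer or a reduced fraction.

4

1. [C1‖L1]  r_C1² − 16 = 0  ⇒  r_C1 = 4 (r>0 drops 1)
2. [C1‖L2]  r_C1² − 16 = 0  ⇒  r_C1 = 4 (r>0 drops 1)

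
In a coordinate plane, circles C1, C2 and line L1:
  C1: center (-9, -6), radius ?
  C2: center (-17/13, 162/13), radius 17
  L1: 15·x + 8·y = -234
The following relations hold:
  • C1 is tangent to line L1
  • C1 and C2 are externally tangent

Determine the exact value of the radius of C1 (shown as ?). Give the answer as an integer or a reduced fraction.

1. [C1‖L1]  r_C1² − 9 = 0  ⇒  r_C1 = 3 (r>0 drops 1)
2. [ext C1·C2]  r_C1² + 34r_C1 − 111 = 0  ⇒  r_C1 = 3 (r>0 drops 1)

3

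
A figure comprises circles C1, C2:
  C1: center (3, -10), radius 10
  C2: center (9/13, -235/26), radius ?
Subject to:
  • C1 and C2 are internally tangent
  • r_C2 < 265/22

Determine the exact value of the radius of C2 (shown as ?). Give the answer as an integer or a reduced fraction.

1. [int C1,C2]  r_C2² − 20r_C2 + 375/4 = 0  ⇒  r_C2 = 15/2 or 25/2
2. given r_C2 < 265/22: keep 15/2

15/2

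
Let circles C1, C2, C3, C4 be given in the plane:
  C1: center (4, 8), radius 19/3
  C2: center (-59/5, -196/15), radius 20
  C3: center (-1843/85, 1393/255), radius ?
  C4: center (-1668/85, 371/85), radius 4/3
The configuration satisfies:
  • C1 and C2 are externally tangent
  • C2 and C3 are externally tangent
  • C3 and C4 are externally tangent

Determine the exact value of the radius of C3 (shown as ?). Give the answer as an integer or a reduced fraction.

1

1. [ext C2·C3]  r_C3² + 40r_C3 − 41 = 0  ⇒  r_C3 = 1 (r>0 drops 1)
2. [ext C3·C4]  r_C3² + (8/3)r_C3 − 11/3 = 0  ⇒  r_C3 = 1 (r>0 drops 1)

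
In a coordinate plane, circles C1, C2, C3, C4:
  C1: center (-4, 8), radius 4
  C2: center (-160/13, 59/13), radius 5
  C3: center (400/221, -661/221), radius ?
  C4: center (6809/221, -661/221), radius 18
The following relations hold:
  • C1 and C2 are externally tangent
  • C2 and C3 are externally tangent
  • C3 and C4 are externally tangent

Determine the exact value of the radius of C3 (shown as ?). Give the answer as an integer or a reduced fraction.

1. [ext C2·C3]  r_C3² + 10r_C3 − 231 = 0  ⇒  r_C3 = 11 (r>0 drops 1)
2. [ext C3·C4]  r_C3² + 36r_C3 − 517 = 0  ⇒  r_C3 = 11 (r>0 drops 1)

11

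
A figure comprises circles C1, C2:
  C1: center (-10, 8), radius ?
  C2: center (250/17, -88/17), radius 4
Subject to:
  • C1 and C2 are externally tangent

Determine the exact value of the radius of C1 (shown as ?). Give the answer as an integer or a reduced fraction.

1. [ext C1·C2]  r_C1² + 8r_C1 − 768 = 0  ⇒  r_C1 = 24 (r>0 drops 1)

24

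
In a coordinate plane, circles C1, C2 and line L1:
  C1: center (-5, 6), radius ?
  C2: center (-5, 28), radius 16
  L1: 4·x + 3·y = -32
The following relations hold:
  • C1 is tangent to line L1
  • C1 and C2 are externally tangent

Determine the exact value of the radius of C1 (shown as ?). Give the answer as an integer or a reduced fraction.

1. [C1‖L1]  r_C1² − 36 = 0  ⇒  r_C1 = 6 (r>0 drops 1)
2. [ext C1·C2]  r_C1² + 32r_C1 − 228 = 0  ⇒  r_C1 = 6 (r>0 drops 1)

6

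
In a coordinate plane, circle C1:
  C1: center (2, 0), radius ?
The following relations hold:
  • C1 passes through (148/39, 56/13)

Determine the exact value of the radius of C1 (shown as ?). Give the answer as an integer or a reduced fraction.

14/3

1. [C1∋P]  r_C1² − 196/9 = 0  ⇒  r_C1 = 14/3 (r>0 drops 1)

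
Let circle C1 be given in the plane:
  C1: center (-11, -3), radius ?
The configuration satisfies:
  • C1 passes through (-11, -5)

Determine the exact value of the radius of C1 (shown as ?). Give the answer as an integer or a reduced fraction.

2

1. [C1∋P]  r_C1² − 4 = 0  ⇒  r_C1 = 2 (r>0 drops 1)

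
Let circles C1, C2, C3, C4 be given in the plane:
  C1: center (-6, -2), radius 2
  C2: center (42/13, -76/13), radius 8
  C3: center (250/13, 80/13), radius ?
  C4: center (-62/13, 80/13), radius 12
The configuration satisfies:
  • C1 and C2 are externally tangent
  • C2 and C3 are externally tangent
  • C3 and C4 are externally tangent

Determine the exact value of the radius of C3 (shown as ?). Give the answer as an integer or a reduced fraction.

12

1. [ext C2·C3]  r_C3² + 16r_C3 − 336 = 0  ⇒  r_C3 = 12 (r>0 drops 1)
2. [ext C3·C4]  r_C3² + 24r_C3 − 432 = 0  ⇒  r_C3 = 12 (r>0 drops 1)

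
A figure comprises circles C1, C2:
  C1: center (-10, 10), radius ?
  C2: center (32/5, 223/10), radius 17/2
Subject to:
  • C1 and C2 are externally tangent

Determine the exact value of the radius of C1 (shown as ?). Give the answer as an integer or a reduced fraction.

12

1. [ext C1·C2]  r_C1² + 17r_C1 − 348 = 0  ⇒  r_C1 = 12 (r>0 drops 1)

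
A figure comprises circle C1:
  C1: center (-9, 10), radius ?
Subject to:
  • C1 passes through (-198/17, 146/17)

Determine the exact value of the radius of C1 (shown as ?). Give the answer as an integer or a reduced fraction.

3

1. [C1∋P]  r_C1² − 9 = 0  ⇒  r_C1 = 3 (r>0 drops 1)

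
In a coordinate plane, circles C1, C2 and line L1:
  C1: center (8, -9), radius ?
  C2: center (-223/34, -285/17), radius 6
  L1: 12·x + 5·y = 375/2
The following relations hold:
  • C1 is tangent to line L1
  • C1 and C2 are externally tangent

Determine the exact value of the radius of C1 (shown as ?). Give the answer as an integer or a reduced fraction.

1. [C1‖L1]  r_C1² − 441/4 = 0  ⇒  r_C1 = 21/2 (r>0 drops 1)
2. [ext C1·C2]  r_C1² + 12r_C1 − 945/4 = 0  ⇒  r_C1 = 21/2 (r>0 drops 1)

21/2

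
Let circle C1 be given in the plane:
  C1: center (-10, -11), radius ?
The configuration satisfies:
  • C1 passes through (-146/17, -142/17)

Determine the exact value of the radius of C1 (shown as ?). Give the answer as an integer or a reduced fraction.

1. [C1∋P]  r_C1² − 9 = 0  ⇒  r_C1 = 3 (r>0 drops 1)

3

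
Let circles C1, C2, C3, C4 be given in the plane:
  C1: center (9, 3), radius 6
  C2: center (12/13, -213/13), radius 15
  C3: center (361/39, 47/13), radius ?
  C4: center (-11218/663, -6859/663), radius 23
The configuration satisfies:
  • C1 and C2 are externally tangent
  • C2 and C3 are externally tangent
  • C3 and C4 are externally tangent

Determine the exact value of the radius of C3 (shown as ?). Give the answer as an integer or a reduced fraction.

20/3

1. [ext C2·C3]  r_C3² + 30r_C3 − 2200/9 = 0  ⇒  r_C3 = 20/3 (r>0 drops 1)
2. [ext C3·C4]  r_C3² + 46r_C3 − 3160/9 = 0  ⇒  r_C3 = 20/3 (r>0 drops 1)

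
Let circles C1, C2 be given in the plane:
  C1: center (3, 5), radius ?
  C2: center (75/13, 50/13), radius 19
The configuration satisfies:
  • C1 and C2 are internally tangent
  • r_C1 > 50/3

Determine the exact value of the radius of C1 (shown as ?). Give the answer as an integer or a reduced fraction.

1. [int C1,C2]  r_C1² − 38r_C1 + 352 = 0  ⇒  r_C1 = 16 or 22
2. given r_C1 > 50/3: keep 22

22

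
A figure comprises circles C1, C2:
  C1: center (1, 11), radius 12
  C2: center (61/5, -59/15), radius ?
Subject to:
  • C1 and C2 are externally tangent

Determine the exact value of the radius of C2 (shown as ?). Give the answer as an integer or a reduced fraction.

1. [ext C1·C2]  r_C2² + 24r_C2 − 1840/9 = 0  ⇒  r_C2 = 20/3 (r>0 drops 1)

20/3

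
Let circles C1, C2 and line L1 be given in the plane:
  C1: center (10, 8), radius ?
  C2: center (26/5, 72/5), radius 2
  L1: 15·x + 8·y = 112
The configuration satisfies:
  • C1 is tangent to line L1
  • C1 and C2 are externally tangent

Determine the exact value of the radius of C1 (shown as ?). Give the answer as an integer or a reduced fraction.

6

1. [C1‖L1]  r_C1² − 36 = 0  ⇒  r_C1 = 6 (r>0 drops 1)
2. [ext C1·C2]  r_C1² + 4r_C1 − 60 = 0  ⇒  r_C1 = 6 (r>0 drops 1)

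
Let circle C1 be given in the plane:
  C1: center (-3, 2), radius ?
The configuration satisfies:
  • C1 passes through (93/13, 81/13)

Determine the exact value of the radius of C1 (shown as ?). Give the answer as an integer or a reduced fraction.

11

1. [C1∋P]  r_C1² − 121 = 0  ⇒  r_C1 = 11 (r>0 drops 1)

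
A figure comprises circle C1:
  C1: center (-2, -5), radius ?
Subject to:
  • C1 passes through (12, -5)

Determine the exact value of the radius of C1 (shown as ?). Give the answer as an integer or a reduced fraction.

14

1. [C1∋P]  r_C1² − 196 = 0  ⇒  r_C1 = 14 (r>0 drops 1)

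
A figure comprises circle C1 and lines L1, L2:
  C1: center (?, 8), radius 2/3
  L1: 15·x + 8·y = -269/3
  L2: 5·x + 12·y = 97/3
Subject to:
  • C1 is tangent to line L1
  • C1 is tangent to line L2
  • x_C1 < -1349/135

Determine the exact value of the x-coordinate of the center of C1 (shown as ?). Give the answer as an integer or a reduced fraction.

1. [C1‖L1]  x_C1² + (922/45)x_C1 + 4697/45 = 0  ⇒  x_C1 = -11 or -427/45
2. [C1‖L2]  x_C1² + (382/15)x_C1 + 2387/15 = 0  ⇒  x_C1 = -217/15 or -11

-11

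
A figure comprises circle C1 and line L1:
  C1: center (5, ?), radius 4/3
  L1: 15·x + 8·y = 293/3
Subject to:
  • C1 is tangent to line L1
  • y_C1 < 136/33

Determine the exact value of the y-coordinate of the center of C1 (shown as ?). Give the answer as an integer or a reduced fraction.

1. [C1‖L1]  y_C1² − (17/3)y_C1 = 0  ⇒  y_C1 = 0 or 17/3
2. given y_C1 < 136/33: keep 0

0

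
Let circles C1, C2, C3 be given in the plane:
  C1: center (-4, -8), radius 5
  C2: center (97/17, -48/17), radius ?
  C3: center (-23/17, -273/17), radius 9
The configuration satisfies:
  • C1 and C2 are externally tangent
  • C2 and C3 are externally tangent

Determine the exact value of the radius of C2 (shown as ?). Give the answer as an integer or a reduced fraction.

1. [ext C1·C2]  r_C2² + 10r_C2 − 96 = 0  ⇒  r_C2 = 6 (r>0 drops 1)
2. [ext C2·C3]  r_C2² + 18r_C2 − 144 = 0  ⇒  r_C2 = 6 (r>0 drops 1)

6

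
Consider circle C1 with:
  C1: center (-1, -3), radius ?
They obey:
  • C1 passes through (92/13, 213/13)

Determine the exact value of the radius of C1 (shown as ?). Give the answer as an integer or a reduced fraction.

1. [C1∋P]  r_C1² − 441 = 0  ⇒  r_C1 = 21 (r>0 drops 1)

21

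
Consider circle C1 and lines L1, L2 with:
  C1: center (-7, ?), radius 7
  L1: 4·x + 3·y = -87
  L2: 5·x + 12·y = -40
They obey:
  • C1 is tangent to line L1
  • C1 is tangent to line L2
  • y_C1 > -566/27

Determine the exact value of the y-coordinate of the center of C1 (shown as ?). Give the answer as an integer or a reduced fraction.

-8

1. [C1‖L1]  y_C1² + (118/3)y_C1 + 752/3 = 0  ⇒  y_C1 = -94/3 or -8
2. [C1‖L2]  y_C1² + (5/6)y_C1 − 172/3 = 0  ⇒  y_C1 = -8 or 43/6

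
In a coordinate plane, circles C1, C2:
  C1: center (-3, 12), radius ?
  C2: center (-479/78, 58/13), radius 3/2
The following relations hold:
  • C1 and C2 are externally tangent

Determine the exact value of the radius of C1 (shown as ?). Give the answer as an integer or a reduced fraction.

20/3

1. [ext C1·C2]  r_C1² + 3r_C1 − 580/9 = 0  ⇒  r_C1 = 20/3 (r>0 drops 1)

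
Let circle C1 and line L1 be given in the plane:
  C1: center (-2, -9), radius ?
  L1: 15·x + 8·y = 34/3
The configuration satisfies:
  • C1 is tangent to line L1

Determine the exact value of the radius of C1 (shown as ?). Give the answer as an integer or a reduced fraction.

1. [C1‖L1]  r_C1² − 400/9 = 0  ⇒  r_C1 = 20/3 (r>0 drops 1)

20/3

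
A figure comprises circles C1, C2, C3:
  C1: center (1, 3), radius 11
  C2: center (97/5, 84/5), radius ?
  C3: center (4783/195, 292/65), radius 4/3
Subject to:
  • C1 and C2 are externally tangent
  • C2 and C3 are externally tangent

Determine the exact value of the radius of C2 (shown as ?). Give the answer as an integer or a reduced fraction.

12

1. [ext C1·C2]  r_C2² + 22r_C2 − 408 = 0  ⇒  r_C2 = 12 (r>0 drops 1)
2. [ext C2·C3]  r_C2² + (8/3)r_C2 − 176 = 0  ⇒  r_C2 = 12 (r>0 drops 1)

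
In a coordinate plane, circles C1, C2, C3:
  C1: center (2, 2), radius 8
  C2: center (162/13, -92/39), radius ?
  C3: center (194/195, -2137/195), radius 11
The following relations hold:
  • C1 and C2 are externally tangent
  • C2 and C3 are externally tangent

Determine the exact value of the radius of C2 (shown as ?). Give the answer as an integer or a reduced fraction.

1. [ext C1·C2]  r_C2² + 16r_C2 − 580/9 = 0  ⇒  r_C2 = 10/3 (r>0 drops 1)
2. [ext C2·C3]  r_C2² + 22r_C2 − 760/9 = 0  ⇒  r_C2 = 10/3 (r>0 drops 1)

10/3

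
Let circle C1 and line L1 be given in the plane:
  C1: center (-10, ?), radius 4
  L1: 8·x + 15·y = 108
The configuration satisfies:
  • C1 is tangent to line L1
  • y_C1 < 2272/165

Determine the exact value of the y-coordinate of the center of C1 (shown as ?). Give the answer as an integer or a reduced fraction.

8

1. [C1‖L1]  y_C1² − (376/15)y_C1 + 2048/15 = 0  ⇒  y_C1 = 8 or 256/15
2. given y_C1 < 2272/165: keep 8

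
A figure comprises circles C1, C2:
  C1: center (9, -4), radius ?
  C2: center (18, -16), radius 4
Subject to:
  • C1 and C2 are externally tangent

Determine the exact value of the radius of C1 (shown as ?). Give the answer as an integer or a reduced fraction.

11

1. [ext C1·C2]  r_C1² + 8r_C1 − 209 = 0  ⇒  r_C1 = 11 (r>0 drops 1)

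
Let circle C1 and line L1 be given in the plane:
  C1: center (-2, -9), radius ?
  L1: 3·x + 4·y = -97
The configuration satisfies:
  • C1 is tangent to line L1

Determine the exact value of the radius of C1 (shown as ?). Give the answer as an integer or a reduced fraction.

1. [C1‖L1]  r_C1² − 121 = 0  ⇒  r_C1 = 11 (r>0 drops 1)

11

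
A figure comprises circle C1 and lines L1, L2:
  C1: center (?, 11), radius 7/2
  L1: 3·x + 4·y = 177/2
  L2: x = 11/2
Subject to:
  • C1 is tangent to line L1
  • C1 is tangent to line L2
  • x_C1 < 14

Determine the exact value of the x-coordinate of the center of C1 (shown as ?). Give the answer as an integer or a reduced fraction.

9

1. [C1‖L1]  x_C1² − (89/3)x_C1 + 186 = 0  ⇒  x_C1 = 9 or 62/3
2. [C1‖L2]  x_C1² − 11x_C1 + 18 = 0  ⇒  x_C1 = 2 or 9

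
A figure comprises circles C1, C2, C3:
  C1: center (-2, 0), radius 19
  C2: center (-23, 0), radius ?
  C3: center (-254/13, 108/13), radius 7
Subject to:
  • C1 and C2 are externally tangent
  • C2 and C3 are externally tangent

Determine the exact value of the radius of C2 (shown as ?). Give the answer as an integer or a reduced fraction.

1. [ext C1·C2]  r_C2² + 38r_C2 − 80 = 0  ⇒  r_C2 = 2 (r>0 drops 1)
2. [ext C2·C3]  r_C2² + 14r_C2 − 32 = 0  ⇒  r_C2 = 2 (r>0 drops 1)

2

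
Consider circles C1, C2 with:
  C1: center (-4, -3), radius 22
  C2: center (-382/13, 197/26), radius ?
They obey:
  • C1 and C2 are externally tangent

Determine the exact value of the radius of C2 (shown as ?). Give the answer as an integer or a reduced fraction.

11/2

1. [ext C1·C2]  r_C2² + 44r_C2 − 1089/4 = 0  ⇒  r_C2 = 11/2 (r>0 drops 1)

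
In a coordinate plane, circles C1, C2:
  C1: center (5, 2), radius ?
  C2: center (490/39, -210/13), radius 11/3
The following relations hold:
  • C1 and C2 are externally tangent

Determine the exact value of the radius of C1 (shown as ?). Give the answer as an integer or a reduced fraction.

1. [ext C1·C2]  r_C1² + (22/3)r_C1 − 1120/3 = 0  ⇒  r_C1 = 16 (r>0 drops 1)

16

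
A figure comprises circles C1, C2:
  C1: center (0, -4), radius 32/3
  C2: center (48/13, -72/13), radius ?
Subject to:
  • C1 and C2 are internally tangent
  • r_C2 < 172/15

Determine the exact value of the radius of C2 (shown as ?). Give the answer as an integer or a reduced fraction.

20/3

1. [int C1,C2]  r_C2² − (64/3)r_C2 + 880/9 = 0  ⇒  r_C2 = 20/3 or 44/3
2. given r_C2 < 172/15: keep 20/3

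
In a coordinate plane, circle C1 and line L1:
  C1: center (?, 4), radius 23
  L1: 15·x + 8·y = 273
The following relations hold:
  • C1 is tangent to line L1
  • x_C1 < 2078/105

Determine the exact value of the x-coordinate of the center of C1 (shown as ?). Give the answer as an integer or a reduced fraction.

1. [C1‖L1]  x_C1² − (482/15)x_C1 − 1264/3 = 0  ⇒  x_C1 = -10 or 632/15
2. given x_C1 < 2078/105: keep -10

-10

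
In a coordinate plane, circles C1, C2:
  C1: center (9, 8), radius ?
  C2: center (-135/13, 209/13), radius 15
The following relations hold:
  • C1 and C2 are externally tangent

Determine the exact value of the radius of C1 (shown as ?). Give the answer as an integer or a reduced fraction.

1. [ext C1·C2]  r_C1² + 30r_C1 − 216 = 0  ⇒  r_C1 = 6 (r>0 drops 1)

6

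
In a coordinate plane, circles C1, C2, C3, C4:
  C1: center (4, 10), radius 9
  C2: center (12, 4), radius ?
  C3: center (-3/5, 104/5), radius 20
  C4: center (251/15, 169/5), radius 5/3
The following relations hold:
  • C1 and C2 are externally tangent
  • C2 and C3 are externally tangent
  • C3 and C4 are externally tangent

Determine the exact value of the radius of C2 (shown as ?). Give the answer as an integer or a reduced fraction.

1. [ext C1·C2]  r_C2² + 18r_C2 − 19 = 0  ⇒  r_C2 = 1 (r>0 drops 1)
2. [ext C2·C3]  r_C2² + 40r_C2 − 41 = 0  ⇒  r_C2 = 1 (r>0 drops 1)

1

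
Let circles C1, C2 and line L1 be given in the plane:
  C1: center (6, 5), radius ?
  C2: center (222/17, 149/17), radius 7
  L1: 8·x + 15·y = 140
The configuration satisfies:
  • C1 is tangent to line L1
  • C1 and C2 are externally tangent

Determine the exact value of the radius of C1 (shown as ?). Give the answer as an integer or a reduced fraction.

1. [C1‖L1]  r_C1² − 1 = 0  ⇒  r_C1 = 1 (r>0 drops 1)
2. [ext C1·C2]  r_C1² + 14r_C1 − 15 = 0  ⇒  r_C1 = 1 (r>0 drops 1)

1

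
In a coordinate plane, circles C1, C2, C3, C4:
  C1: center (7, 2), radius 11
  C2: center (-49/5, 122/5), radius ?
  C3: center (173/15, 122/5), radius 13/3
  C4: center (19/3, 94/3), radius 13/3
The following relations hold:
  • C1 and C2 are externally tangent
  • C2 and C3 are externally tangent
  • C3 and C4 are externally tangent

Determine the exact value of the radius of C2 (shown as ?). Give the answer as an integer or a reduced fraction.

17

1. [ext C1·C2]  r_C2² + 22r_C2 − 663 = 0  ⇒  r_C2 = 17 (r>0 drops 1)
2. [ext C2·C3]  r_C2² + (26/3)r_C2 − 1309/3 = 0  ⇒  r_C2 = 17 (r>0 drops 1)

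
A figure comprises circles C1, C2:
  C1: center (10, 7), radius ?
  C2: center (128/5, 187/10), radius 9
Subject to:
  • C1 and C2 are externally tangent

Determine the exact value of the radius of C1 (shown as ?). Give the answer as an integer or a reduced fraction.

21/2

1. [ext C1·C2]  r_C1² + 18r_C1 − 1197/4 = 0  ⇒  r_C1 = 21/2 (r>0 drops 1)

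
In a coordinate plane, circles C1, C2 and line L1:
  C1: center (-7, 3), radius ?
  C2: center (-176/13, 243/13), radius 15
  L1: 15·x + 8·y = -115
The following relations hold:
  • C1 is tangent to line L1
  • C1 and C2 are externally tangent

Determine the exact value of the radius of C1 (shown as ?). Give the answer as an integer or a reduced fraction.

2

1. [C1‖L1]  r_C1² − 4 = 0  ⇒  r_C1 = 2 (r>0 drops 1)
2. [ext C1·C2]  r_C1² + 30r_C1 − 64 = 0  ⇒  r_C1 = 2 (r>0 drops 1)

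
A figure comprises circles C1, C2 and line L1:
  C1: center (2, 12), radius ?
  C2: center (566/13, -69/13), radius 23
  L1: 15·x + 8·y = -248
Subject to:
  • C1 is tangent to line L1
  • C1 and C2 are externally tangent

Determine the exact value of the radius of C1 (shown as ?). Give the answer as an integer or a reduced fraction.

1. [C1‖L1]  r_C1² − 484 = 0  ⇒  r_C1 = 22 (r>0 drops 1)
2. [ext C1·C2]  r_C1² + 46r_C1 − 1496 = 0  ⇒  r_C1 = 22 (r>0 drops 1)

22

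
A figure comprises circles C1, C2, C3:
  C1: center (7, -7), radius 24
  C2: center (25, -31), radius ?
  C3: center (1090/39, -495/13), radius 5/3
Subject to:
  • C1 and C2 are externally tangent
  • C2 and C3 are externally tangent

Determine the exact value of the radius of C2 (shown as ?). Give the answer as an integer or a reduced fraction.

6

1. [ext C1·C2]  r_C2² + 48r_C2 − 324 = 0  ⇒  r_C2 = 6 (r>0 drops 1)
2. [ext C2·C3]  r_C2² + (10/3)r_C2 − 56 = 0  ⇒  r_C2 = 6 (r>0 drops 1)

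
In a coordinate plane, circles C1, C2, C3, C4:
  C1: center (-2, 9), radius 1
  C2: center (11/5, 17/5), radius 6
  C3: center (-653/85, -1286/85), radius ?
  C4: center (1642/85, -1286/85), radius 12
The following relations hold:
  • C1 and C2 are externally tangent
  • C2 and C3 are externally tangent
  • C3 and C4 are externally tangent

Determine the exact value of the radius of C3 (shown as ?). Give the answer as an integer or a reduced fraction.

1. [ext C2·C3]  r_C3² + 12r_C3 − 405 = 0  ⇒  r_C3 = 15 (r>0 drops 1)
2. [ext C3·C4]  r_C3² + 24r_C3 − 585 = 0  ⇒  r_C3 = 15 (r>0 drops 1)

15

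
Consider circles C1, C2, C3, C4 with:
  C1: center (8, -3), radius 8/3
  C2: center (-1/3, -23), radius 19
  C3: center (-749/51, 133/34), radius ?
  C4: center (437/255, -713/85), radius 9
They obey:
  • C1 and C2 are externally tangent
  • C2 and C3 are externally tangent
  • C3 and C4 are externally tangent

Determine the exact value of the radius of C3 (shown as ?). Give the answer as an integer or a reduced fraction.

1. [ext C2·C3]  r_C3² + 38r_C3 − 2277/4 = 0  ⇒  r_C3 = 23/2 (r>0 drops 1)
2. [ext C3·C4]  r_C3² + 18r_C3 − 1357/4 = 0  ⇒  r_C3 = 23/2 (r>0 drops 1)

23/2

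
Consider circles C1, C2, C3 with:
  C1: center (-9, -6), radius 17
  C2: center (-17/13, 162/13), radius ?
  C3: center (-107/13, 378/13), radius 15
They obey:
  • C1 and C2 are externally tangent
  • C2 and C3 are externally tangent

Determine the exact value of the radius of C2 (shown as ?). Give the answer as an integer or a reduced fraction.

3

1. [ext C1·C2]  r_C2² + 34r_C2 − 111 = 0  ⇒  r_C2 = 3 (r>0 drops 1)
2. [ext C2·C3]  r_C2² + 30r_C2 − 99 = 0  ⇒  r_C2 = 3 (r>0 drops 1)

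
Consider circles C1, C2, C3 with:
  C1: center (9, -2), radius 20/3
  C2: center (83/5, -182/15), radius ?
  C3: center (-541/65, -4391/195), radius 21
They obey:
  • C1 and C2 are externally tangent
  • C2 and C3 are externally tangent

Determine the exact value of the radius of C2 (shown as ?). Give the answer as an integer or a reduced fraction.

1. [ext C1·C2]  r_C2² + (40/3)r_C2 − 116 = 0  ⇒  r_C2 = 6 (r>0 drops 1)
2. [ext C2·C3]  r_C2² + 42r_C2 − 288 = 0  ⇒  r_C2 = 6 (r>0 drops 1)

6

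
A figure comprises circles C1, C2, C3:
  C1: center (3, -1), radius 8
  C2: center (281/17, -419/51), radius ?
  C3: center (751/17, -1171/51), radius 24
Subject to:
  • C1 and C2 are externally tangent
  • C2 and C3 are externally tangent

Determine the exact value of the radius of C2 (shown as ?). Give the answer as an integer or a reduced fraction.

1. [ext C1·C2]  r_C2² + 16r_C2 − 1540/9 = 0  ⇒  r_C2 = 22/3 (r>0 drops 1)
2. [ext C2·C3]  r_C2² + 48r_C2 − 3652/9 = 0  ⇒  r_C2 = 22/3 (r>0 drops 1)

22/3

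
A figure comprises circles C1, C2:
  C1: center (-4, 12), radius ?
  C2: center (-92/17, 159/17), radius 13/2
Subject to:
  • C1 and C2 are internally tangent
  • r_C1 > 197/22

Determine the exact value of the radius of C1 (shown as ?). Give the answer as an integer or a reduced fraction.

19/2

1. [int C1,C2]  r_C1² − 13r_C1 + 133/4 = 0  ⇒  r_C1 = 7/2 or 19/2
2. given r_C1 > 197/22: keep 19/2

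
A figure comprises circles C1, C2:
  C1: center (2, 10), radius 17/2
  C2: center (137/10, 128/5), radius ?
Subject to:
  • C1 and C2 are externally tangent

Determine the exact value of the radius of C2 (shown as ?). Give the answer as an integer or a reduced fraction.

11

1. [ext C1·C2]  r_C2² + 17r_C2 − 308 = 0  ⇒  r_C2 = 11 (r>0 drops 1)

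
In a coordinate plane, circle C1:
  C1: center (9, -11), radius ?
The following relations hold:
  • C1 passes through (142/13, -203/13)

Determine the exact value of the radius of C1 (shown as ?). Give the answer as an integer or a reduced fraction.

1. [C1∋P]  r_C1² − 25 = 0  ⇒  r_C1 = 5 (r>0 drops 1)

5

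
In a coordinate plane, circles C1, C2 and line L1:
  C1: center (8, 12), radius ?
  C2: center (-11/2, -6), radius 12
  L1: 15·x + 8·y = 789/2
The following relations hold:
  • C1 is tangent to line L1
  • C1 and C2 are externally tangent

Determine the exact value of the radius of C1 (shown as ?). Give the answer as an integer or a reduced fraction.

21/2

1. [C1‖L1]  r_C1² − 441/4 = 0  ⇒  r_C1 = 21/2 (r>0 drops 1)
2. [ext C1·C2]  r_C1² + 24r_C1 − 1449/4 = 0  ⇒  r_C1 = 21/2 (r>0 drops 1)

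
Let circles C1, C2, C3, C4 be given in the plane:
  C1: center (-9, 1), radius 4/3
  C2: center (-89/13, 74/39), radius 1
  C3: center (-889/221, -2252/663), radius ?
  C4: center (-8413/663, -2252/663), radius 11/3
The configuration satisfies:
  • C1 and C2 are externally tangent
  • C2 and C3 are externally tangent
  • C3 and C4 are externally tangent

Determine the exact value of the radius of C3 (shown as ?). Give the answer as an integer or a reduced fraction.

1. [ext C2·C3]  r_C3² + 2r_C3 − 35 = 0  ⇒  r_C3 = 5 (r>0 drops 1)
2. [ext C3·C4]  r_C3² + (22/3)r_C3 − 185/3 = 0  ⇒  r_C3 = 5 (r>0 drops 1)

5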